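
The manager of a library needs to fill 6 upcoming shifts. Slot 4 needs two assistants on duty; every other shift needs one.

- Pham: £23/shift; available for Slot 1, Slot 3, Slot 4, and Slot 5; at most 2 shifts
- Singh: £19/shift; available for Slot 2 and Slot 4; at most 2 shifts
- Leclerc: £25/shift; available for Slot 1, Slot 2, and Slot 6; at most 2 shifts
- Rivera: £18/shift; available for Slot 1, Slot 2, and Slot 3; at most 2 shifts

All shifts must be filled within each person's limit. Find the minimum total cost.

£145

Slot 4 can only be covered by Pham and Singh, so that assignment is forced.
Slot 5 can only be covered by Pham, so that assignment is forced.
Slot 6 can only be covered by Leclerc, so that assignment is forced.
Picking the cheapest available assistant for each shift independently would cost £144, but that ignores the shift limits.
An optimal schedule: Slot 1→Rivera, Slot 2→Singh, Slot 3→Rivera, Slot 4→Singh+Pham, Slot 5→Pham, Slot 6→Leclerc.
Total: 18 + 19 + 18 + 19 + 23 + 23 + 25 = £145.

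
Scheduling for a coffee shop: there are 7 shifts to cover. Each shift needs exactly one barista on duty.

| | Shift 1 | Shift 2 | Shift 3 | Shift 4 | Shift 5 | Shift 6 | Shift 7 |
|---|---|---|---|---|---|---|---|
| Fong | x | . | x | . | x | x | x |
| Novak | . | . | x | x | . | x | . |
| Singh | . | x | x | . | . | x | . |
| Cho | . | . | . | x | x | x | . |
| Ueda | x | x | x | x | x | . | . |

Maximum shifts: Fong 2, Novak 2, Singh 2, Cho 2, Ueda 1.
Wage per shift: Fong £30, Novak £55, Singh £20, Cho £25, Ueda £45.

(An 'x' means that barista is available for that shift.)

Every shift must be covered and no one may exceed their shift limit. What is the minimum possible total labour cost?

£195

Shift 7 can only be covered by Fong, so that assignment is forced.
Picking the cheapest available barista for each shift independently would cost £170, but that ignores the shift limits.
An optimal schedule: Shift 1→Fong, Shift 2→Singh, Shift 3→Ueda, Shift 4→Cho, Shift 5→Cho, Shift 6→Singh, Shift 7→Fong.
Total: 30 + 20 + 45 + 25 + 25 + 20 + 30 = £195.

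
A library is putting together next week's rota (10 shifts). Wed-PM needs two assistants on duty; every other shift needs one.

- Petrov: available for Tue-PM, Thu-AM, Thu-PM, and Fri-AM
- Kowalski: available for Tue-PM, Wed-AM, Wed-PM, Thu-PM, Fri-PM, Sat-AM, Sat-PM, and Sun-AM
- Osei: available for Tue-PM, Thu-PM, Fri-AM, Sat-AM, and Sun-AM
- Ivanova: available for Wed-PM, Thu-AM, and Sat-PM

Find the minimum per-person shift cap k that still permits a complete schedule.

With 4 assistants and 11 worker-slots to fill, someone must work at least ⌈11/4⌉ = 3 shifts, so k ≥ 3.
k = 3 works: Tue-PM→Petrov, Wed-AM→Kowalski, Wed-PM→Kowalski+Ivanova, Thu-AM→Petrov, Thu-PM→Osei, Fri-AM→Petrov, Fri-PM→Kowalski, Sat-AM→Osei, Sat-PM→Ivanova, Sun-AM→Osei.
Loads: Petrov 3, Kowalski 3, Osei 3, Ivanova 2 — all ≤ 3.

3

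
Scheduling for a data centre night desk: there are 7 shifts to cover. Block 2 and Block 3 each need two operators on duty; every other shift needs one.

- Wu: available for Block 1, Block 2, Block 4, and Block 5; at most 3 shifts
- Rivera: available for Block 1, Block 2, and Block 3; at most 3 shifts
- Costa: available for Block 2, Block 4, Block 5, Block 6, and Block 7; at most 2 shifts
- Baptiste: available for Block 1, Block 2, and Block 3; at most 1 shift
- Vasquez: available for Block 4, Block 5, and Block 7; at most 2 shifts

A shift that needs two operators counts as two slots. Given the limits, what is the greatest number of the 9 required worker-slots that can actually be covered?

Total capacity across all operators is 3+3+2+1+2 = 11, and 9 slots are needed, so at most 9 can be filled.
An assignment achieving 9: Block 1→Wu, Block 2→Wu+Rivera, Block 3→Rivera+Baptiste, Block 4→Wu, Block 5→Vasquez, Block 6→Costa, Block 7→Costa.
Loads: Wu 3/3, Rivera 2/3, Costa 2/2, Baptiste 1/1, Vasquez 1/2.

9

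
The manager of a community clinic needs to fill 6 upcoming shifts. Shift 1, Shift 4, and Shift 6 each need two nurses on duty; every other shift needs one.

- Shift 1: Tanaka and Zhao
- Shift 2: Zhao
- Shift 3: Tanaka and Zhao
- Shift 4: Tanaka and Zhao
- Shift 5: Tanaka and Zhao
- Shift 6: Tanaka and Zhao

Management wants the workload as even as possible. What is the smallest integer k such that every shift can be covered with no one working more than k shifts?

5

With 2 nurses and 9 worker-slots to fill, someone must work at least ⌈9/2⌉ = 5 shifts, so k ≥ 5.
k = 5 works: Shift 1→Tanaka+Zhao, Shift 2→Zhao, Shift 3→Tanaka, Shift 4→Tanaka+Zhao, Shift 5→Tanaka, Shift 6→Tanaka+Zhao.
Loads: Tanaka 5, Zhao 4 — all ≤ 5.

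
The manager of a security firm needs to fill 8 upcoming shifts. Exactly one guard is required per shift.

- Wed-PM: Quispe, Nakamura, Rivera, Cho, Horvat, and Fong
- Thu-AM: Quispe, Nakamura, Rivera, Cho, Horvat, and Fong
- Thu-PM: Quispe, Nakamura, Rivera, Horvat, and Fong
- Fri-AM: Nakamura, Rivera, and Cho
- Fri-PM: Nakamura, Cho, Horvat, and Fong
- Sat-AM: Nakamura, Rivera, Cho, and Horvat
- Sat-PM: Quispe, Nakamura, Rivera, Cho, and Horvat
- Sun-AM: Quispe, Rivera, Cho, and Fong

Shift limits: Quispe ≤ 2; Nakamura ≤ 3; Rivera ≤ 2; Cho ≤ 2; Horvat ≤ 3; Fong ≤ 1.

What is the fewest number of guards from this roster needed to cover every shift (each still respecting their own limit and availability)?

8 slots to fill and no one can take more than 3, so at least ⌈8/3⌉ = 3 guards are needed.
Quispe, Nakamura, and Horvat alone can cover everything: Wed-PM→Quispe, Thu-AM→Horvat, Thu-PM→Horvat, Fri-AM→Nakamura, Fri-PM→Nakamura, Sat-AM→Nakamura, Sat-PM→Horvat, Sun-AM→Quispe.

3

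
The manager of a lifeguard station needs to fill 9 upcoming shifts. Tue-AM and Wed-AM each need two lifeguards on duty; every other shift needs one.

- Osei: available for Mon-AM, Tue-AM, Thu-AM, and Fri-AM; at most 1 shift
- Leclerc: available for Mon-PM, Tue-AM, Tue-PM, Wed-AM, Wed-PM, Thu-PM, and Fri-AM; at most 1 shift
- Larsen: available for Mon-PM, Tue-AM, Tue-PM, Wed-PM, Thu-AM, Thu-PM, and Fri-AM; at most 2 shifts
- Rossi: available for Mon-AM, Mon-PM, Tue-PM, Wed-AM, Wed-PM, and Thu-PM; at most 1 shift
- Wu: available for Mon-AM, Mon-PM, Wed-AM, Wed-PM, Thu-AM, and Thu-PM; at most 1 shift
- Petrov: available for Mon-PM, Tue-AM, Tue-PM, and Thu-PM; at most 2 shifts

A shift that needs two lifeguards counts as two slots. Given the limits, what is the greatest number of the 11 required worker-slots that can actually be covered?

Total capacity across all lifeguards is 1+1+2+1+1+2 = 8, and 11 slots are needed, so at most 8 can be filled.
An assignment achieving 8: Mon-AM→Osei, Tue-AM→Petrov, Tue-PM→Petrov, Wed-AM→Leclerc+Rossi, Wed-PM→Wu, Thu-AM→Larsen, Fri-AM→Larsen.
Loads: Osei 1/1, Leclerc 1/1, Larsen 2/2, Rossi 1/1, Wu 1/1, Petrov 2/2.

8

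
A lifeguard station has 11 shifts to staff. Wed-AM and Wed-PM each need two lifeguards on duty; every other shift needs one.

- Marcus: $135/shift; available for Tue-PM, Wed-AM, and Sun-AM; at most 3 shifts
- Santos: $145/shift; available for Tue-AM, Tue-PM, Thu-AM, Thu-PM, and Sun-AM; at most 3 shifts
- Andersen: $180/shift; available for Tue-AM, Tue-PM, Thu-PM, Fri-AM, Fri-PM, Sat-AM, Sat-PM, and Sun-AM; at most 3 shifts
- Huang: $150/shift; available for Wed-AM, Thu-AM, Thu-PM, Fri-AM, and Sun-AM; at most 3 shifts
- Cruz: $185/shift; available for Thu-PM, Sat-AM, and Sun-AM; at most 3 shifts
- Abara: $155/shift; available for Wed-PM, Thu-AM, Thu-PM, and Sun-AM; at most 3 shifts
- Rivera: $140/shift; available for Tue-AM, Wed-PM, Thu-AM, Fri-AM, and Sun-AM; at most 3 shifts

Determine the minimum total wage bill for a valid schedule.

$1960

Wed-AM can only be covered by Marcus and Huang, so that assignment is forced.
Wed-PM can only be covered by Abara and Rivera, so that assignment is forced.
Fri-PM can only be covered by Andersen, so that assignment is forced.
Picking the cheapest available lifeguard for each shift independently would cost $1955, but that ignores the shift limits.
An optimal schedule: Tue-AM→Rivera, Tue-PM→Marcus, Wed-AM→Marcus+Huang, Wed-PM→Rivera+Abara, Thu-AM→Santos, Thu-PM→Santos, Fri-AM→Rivera, Fri-PM→Andersen, Sat-AM→Andersen, Sat-PM→Andersen, Sun-AM→Marcus.
Total: 140 + 135 + 135 + 150 + 140 + 155 + 145 + 145 + 140 + 180 + 180 + 180 + 135 = $1960.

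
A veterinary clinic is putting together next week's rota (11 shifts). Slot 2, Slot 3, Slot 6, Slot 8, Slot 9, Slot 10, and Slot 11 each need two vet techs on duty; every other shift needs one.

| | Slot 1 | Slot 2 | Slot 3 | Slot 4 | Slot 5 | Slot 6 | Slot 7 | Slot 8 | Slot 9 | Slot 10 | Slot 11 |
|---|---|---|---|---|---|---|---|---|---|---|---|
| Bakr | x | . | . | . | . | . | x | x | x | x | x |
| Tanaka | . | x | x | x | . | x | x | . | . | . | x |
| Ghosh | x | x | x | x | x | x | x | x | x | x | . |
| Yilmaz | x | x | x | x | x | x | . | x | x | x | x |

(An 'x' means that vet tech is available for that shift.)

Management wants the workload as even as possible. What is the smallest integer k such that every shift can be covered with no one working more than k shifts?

5

With 4 vet techs and 18 worker-slots to fill, someone must work at least ⌈18/4⌉ = 5 shifts, so k ≥ 5.
k = 5 works: Slot 1→Bakr, Slot 2→Tanaka+Ghosh, Slot 3→Tanaka+Ghosh, Slot 4→Tanaka, Slot 5→Ghosh, Slot 6→Tanaka+Ghosh, Slot 7→Bakr, Slot 8→Bakr+Ghosh, Slot 9→Bakr+Yilmaz, Slot 10→Bakr+Yilmaz, Slot 11→Tanaka+Yilmaz.
Loads: Bakr 5, Tanaka 5, Ghosh 5, Yilmaz 3 — all ≤ 5.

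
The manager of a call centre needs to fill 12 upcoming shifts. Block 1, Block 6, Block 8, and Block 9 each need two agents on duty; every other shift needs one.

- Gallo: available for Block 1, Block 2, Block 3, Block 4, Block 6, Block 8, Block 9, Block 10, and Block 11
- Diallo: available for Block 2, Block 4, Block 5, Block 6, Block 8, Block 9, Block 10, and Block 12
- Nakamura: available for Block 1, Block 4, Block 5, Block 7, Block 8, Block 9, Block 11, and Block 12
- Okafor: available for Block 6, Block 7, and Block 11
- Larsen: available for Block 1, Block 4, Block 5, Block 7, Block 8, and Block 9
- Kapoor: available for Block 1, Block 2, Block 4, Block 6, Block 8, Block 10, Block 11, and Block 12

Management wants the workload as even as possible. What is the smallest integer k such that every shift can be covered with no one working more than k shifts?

With 6 agents and 16 worker-slots to fill, someone must work at least ⌈16/6⌉ = 3 shifts, so k ≥ 3.
k = 3 works: Block 1→Larsen+Kapoor, Block 2→Gallo, Block 3→Gallo, Block 4→Diallo, Block 5→Diallo, Block 6→Okafor+Kapoor, Block 7→Nakamura, Block 8→Larsen+Kapoor, Block 9→Nakamura+Larsen, Block 10→Gallo, Block 11→Nakamura, Block 12→Diallo.
Loads: Gallo 3, Diallo 3, Nakamura 3, Okafor 1, Larsen 3, Kapoor 3 — all ≤ 3.

3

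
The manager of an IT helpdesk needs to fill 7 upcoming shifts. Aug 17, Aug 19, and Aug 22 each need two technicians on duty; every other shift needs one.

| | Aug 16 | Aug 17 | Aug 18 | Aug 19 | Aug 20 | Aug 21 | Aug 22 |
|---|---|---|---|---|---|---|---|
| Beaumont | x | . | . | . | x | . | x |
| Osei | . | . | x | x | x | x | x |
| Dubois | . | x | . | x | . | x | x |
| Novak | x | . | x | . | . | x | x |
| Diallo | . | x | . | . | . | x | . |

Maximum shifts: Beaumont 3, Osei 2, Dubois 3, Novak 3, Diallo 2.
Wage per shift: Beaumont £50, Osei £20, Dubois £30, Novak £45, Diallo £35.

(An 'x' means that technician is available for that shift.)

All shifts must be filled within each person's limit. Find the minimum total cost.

Aug 17 can only be covered by Dubois and Diallo, so that assignment is forced.
Aug 19 can only be covered by Osei and Dubois, so that assignment is forced.
Picking the cheapest available technician for each shift independently would cost £270, but that ignores the shift limits.
An optimal schedule: Aug 16→Novak, Aug 17→Dubois+Diallo, Aug 18→Novak, Aug 19→Osei+Dubois, Aug 20→Osei, Aug 21→Diallo, Aug 22→Dubois+Novak.
Total: 45 + 30 + 35 + 45 + 20 + 30 + 20 + 35 + 30 + 45 = £335.

£335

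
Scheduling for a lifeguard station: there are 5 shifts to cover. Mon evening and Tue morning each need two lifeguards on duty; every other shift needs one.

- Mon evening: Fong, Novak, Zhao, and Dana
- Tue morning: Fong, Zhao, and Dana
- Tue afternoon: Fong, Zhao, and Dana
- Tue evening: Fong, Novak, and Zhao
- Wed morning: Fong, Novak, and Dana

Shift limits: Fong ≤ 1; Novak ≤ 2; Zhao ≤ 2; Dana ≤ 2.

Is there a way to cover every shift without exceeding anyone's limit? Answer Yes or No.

Yes

One valid schedule: Mon evening→Novak+Dana, Tue morning→Fong+Zhao, Tue afternoon→Zhao, Tue evening→Novak, Wed morning→Dana.
Loads: Fong 1/1, Novak 2/2, Zhao 2/2, Dana 2/2 — all within limits.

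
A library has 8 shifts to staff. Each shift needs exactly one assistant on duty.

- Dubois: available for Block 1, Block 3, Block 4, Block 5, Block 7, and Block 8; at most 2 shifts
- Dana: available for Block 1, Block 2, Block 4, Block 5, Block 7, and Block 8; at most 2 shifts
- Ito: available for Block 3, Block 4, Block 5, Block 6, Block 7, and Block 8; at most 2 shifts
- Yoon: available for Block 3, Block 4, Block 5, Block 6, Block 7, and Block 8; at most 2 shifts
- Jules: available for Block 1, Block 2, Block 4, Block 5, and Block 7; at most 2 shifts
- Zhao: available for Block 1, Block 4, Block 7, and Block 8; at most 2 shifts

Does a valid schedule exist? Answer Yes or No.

Yes

One valid schedule: Block 1→Dubois, Block 2→Dana, Block 3→Dubois, Block 4→Yoon, Block 5→Dana, Block 6→Ito, Block 7→Yoon, Block 8→Ito.
Loads: Dubois 2/2, Dana 2/2, Ito 2/2, Yoon 2/2, Jules 0/2, Zhao 0/2 — all within limits.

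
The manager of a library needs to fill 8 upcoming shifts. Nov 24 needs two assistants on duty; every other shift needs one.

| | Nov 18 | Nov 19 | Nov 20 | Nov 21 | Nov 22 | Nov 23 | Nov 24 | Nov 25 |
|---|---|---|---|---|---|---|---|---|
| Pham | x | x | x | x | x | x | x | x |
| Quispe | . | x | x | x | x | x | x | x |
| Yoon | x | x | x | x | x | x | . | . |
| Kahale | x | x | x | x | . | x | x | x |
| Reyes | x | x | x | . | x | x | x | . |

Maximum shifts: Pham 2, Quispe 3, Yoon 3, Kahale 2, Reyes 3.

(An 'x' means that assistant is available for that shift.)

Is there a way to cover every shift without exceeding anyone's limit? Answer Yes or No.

Yes

One valid schedule: Nov 18→Pham, Nov 19→Quispe, Nov 20→Yoon, Nov 21→Quispe, Nov 22→Quispe, Nov 23→Yoon, Nov 24→Kahale+Reyes, Nov 25→Pham.
Loads: Pham 2/2, Quispe 3/3, Yoon 2/3, Kahale 1/2, Reyes 1/3 — all within limits.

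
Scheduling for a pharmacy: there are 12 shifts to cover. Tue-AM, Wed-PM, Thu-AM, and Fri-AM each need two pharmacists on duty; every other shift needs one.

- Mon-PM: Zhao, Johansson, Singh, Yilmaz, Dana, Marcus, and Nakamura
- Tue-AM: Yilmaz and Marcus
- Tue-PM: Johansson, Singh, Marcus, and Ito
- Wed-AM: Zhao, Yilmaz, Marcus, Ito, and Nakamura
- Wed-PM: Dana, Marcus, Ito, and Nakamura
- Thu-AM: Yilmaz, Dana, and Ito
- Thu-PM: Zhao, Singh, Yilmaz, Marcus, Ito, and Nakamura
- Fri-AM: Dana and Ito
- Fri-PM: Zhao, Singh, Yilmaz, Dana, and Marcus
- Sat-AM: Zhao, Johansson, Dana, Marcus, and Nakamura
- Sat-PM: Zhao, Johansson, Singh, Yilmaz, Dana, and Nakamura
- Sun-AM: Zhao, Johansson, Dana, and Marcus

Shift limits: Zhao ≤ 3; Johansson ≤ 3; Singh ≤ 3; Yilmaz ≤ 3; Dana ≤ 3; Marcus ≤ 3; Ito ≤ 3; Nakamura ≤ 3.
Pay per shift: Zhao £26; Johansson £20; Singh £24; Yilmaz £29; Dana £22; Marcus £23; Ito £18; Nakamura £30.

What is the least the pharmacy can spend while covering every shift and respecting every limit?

Tue-AM can only be covered by Yilmaz and Marcus, so that assignment is forced.
Fri-AM can only be covered by Dana and Ito, so that assignment is forced.
Picking the cheapest available pharmacist for each shift independently would cost £328, but that ignores the shift limits.
An optimal schedule: Mon-PM→Singh, Tue-AM→Marcus+Yilmaz, Tue-PM→Ito, Wed-AM→Marcus, Wed-PM→Dana+Marcus, Thu-AM→Ito+Dana, Thu-PM→Singh, Fri-AM→Ito+Dana, Fri-PM→Singh, Sat-AM→Johansson, Sat-PM→Johansson, Sun-AM→Johansson.
Total: 24 + 23 + 29 + 18 + 23 + 22 + 23 + 18 + 22 + 24 + 18 + 22 + 24 + 20 + 20 + 20 = £350.

£350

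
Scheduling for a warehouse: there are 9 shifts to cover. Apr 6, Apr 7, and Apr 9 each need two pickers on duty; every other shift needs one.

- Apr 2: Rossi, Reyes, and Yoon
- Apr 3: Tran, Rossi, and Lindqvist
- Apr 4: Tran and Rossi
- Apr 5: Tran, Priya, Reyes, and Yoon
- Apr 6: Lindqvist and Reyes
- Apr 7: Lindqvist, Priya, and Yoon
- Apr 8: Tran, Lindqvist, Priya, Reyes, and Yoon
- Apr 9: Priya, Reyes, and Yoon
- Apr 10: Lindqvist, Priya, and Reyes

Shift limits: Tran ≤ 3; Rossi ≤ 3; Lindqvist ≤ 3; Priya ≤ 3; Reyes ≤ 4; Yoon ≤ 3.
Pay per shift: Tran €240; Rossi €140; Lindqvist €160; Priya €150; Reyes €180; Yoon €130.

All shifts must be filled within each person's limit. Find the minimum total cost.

€1760

Apr 6 can only be covered by Lindqvist and Reyes, so that assignment is forced.
Picking the cheapest available picker for each shift independently would cost €1720, but that ignores the shift limits.
An optimal schedule: Apr 2→Rossi, Apr 3→Rossi, Apr 4→Rossi, Apr 5→Yoon, Apr 6→Lindqvist+Reyes, Apr 7→Yoon+Priya, Apr 8→Lindqvist, Apr 9→Yoon+Priya, Apr 10→Priya.
Total: 140 + 140 + 140 + 130 + 160 + 180 + 130 + 150 + 160 + 130 + 150 + 150 = €1760.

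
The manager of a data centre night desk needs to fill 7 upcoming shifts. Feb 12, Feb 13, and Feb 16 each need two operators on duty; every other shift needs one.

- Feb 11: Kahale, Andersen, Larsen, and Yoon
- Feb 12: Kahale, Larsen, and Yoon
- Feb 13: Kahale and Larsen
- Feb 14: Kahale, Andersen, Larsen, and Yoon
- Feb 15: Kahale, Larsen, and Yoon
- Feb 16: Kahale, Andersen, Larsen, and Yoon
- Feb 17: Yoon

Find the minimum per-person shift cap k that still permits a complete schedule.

With 4 operators and 10 worker-slots to fill, someone must work at least ⌈10/4⌉ = 3 shifts, so k ≥ 3.
k = 3 works: Feb 11→Andersen, Feb 12→Kahale+Larsen, Feb 13→Kahale+Larsen, Feb 14→Andersen, Feb 15→Kahale, Feb 16→Andersen+Larsen, Feb 17→Yoon.
Loads: Kahale 3, Andersen 3, Larsen 3, Yoon 1 — all ≤ 3.

3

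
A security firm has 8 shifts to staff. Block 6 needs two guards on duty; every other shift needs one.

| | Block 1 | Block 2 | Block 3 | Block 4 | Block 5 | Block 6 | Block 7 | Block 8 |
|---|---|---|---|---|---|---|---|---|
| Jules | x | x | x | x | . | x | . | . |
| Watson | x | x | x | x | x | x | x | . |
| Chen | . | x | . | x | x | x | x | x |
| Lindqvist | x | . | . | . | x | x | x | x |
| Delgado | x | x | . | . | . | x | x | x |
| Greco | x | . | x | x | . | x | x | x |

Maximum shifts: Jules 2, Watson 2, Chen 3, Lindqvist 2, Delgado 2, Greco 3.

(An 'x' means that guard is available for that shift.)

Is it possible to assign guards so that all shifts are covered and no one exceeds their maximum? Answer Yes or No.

Yes

One valid schedule: Block 1→Lindqvist, Block 2→Jules, Block 3→Jules, Block 4→Watson, Block 5→Watson, Block 6→Chen+Lindqvist, Block 7→Chen, Block 8→Chen.
Loads: Jules 2/2, Watson 2/2, Chen 3/3, Lindqvist 2/2, Delgado 0/2, Greco 0/3 — all within limits.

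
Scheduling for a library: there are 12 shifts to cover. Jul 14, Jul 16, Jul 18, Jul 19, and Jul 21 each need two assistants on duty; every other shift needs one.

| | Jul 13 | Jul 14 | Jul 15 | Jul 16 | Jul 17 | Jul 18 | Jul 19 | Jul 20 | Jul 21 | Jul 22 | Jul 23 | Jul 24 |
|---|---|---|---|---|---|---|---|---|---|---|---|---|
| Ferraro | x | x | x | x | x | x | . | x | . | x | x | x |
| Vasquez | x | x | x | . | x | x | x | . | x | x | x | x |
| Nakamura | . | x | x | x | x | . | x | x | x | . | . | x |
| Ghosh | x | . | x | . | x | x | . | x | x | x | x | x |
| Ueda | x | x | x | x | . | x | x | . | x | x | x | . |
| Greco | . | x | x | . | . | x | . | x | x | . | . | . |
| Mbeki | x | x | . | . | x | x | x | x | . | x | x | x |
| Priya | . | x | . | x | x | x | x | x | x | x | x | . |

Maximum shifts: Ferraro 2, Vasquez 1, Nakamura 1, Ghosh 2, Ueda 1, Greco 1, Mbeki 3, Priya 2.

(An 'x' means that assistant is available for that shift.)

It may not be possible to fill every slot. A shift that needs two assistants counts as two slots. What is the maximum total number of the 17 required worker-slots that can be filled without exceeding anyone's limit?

13

Total capacity across all assistants is 2+1+1+2+1+1+3+2 = 13, and 17 slots are needed, so at most 13 can be filled.
An assignment achieving 13: Jul 13→Ferraro, Jul 14→Priya, Jul 15→Ghosh, Jul 16→Ferraro+Nakamura, Jul 17→Mbeki, Jul 19→Vasquez+Ueda, Jul 20→Greco, Jul 21→Priya, Jul 22→Mbeki, Jul 23→Mbeki, Jul 24→Ghosh.
Loads: Ferraro 2/2, Vasquez 1/1, Nakamura 1/1, Ghosh 2/2, Ueda 1/1, Greco 1/1, Mbeki 3/3, Priya 2/2.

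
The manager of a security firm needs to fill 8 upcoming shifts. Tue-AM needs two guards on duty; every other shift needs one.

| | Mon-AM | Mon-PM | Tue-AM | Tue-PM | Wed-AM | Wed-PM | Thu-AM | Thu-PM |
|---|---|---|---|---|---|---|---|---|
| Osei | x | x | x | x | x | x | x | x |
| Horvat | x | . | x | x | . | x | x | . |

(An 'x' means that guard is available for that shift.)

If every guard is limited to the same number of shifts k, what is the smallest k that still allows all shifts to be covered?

With 2 guards and 9 worker-slots to fill, someone must work at least ⌈9/2⌉ = 5 shifts, so k ≥ 5.
k = 5 works: Mon-AM→Osei, Mon-PM→Osei, Tue-AM→Osei+Horvat, Tue-PM→Horvat, Wed-AM→Osei, Wed-PM→Horvat, Thu-AM→Horvat, Thu-PM→Osei.
Loads: Osei 5, Horvat 4 — all ≤ 5.

5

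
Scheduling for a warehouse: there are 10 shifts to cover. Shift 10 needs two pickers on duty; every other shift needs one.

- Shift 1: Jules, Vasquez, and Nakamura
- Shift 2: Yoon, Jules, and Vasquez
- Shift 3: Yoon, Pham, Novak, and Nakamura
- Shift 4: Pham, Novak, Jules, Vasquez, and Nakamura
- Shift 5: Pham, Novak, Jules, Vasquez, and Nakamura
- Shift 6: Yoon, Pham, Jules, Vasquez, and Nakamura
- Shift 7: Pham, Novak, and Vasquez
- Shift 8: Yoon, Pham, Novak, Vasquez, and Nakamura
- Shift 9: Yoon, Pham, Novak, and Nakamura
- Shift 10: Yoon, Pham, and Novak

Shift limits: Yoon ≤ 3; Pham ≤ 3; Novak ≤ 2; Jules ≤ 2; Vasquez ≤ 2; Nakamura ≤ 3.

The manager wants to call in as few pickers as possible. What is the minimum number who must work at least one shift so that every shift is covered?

4

11 slots to fill and no one can take more than 3, so at least ⌈11/3⌉ = 4 pickers are needed.
Yoon, Pham, Novak, and Nakamura alone can cover everything: Shift 1→Nakamura, Shift 2→Yoon, Shift 3→Novak, Shift 4→Pham, Shift 5→Pham, Shift 6→Yoon, Shift 7→Pham, Shift 8→Nakamura, Shift 9→Nakamura, Shift 10→Yoon+Novak.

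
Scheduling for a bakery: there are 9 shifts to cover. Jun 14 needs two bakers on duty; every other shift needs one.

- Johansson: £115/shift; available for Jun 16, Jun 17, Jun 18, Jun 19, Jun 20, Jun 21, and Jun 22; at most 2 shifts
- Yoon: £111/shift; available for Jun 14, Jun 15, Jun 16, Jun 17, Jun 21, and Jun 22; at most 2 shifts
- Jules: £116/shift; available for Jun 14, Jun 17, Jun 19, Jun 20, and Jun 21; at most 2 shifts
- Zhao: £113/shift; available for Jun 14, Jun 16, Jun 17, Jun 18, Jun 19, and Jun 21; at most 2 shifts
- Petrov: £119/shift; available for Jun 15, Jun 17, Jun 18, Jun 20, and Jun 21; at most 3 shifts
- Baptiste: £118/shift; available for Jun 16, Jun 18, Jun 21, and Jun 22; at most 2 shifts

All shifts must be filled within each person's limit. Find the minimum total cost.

Picking the cheapest available baker for each shift independently would cost £1120, but that ignores the shift limits.
An optimal schedule: Jun 14→Yoon+Zhao, Jun 15→Yoon, Jun 16→Baptiste, Jun 17→Jules, Jun 18→Baptiste, Jun 19→Zhao, Jun 20→Johansson, Jun 21→Jules, Jun 22→Johansson.
Total: 111 + 113 + 111 + 118 + 116 + 118 + 113 + 115 + 116 + 115 = £1146.

£1146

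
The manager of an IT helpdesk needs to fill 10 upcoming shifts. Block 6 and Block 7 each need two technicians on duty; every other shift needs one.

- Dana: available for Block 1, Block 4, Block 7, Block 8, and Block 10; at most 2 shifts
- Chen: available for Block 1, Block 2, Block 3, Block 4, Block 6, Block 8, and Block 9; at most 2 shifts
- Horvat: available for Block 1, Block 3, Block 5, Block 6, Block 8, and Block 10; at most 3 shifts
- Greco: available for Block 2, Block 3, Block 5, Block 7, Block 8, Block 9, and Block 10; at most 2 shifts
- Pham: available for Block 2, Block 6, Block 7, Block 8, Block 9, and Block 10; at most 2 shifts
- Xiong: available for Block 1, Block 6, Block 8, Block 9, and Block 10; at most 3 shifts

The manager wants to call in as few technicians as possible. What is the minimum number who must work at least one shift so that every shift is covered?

5

12 slots to fill and no one can take more than 3, so at least ⌈12/3⌉ = 4 technicians are needed.
Any 4 technicians together have capacity at most 3+3+2+2 = 10 < 12 slots, so 4 can never suffice.
Dana, Chen, Horvat, Greco, and Xiong alone can cover everything: Block 1→Horvat, Block 2→Chen, Block 3→Chen, Block 4→Dana, Block 5→Horvat, Block 6→Horvat+Xiong, Block 7→Dana+Greco, Block 8→Xiong, Block 9→Greco, Block 10→Xiong.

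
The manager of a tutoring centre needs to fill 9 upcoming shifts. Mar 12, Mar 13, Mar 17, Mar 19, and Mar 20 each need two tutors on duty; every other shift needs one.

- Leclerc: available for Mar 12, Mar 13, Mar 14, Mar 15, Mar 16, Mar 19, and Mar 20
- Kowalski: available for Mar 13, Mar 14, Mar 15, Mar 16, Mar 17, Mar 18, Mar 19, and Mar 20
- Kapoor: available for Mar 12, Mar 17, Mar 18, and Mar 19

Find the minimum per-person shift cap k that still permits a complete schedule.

5

With 3 tutors and 14 worker-slots to fill, someone must work at least ⌈14/3⌉ = 5 shifts, so k ≥ 5.
k = 5 works: Mar 12→Leclerc+Kapoor, Mar 13→Leclerc+Kowalski, Mar 14→Leclerc, Mar 15→Leclerc, Mar 16→Kowalski, Mar 17→Kowalski+Kapoor, Mar 18→Kapoor, Mar 19→Kowalski+Kapoor, Mar 20→Leclerc+Kowalski.
Loads: Leclerc 5, Kowalski 5, Kapoor 4 — all ≤ 5.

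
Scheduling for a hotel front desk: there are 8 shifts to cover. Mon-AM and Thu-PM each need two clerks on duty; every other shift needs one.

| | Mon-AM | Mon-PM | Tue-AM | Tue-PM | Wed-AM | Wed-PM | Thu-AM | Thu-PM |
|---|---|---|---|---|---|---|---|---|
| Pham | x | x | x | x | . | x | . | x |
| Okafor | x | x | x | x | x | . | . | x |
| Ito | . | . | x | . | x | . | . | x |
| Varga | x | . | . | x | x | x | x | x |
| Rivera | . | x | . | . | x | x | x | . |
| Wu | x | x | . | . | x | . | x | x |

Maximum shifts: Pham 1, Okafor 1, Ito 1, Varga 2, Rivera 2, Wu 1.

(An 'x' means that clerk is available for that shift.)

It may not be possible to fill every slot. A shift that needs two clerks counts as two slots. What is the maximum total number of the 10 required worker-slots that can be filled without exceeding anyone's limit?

Total capacity across all clerks is 1+1+1+2+2+1 = 8, and 10 slots are needed, so at most 8 can be filled.
An assignment achieving 8: Mon-AM→Wu, Mon-PM→Rivera, Tue-AM→Pham, Tue-PM→Okafor, Wed-AM→Rivera, Wed-PM→Varga, Thu-AM→Varga, Thu-PM→Ito.
Loads: Pham 1/1, Okafor 1/1, Ito 1/1, Varga 2/2, Rivera 2/2, Wu 1/1.

8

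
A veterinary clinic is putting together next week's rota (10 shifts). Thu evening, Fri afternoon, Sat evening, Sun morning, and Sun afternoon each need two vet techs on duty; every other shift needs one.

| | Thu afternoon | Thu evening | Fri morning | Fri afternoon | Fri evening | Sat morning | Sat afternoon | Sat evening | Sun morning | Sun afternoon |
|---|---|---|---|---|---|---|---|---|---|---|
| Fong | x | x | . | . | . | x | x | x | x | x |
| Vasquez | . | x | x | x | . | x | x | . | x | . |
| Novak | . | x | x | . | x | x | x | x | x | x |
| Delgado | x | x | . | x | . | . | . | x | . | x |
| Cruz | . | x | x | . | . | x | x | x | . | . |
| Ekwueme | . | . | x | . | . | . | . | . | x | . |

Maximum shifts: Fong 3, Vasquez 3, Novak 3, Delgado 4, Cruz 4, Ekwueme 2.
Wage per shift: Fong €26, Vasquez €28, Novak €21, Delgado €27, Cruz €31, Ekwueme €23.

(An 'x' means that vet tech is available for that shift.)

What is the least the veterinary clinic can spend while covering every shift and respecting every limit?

Fri afternoon can only be covered by Vasquez and Delgado, so that assignment is forced.
Fri evening can only be covered by Novak, so that assignment is forced.
Picking the cheapest available vet tech for each shift independently would cost €350, but that ignores the shift limits.
An optimal schedule: Thu afternoon→Fong, Thu evening→Delgado+Vasquez, Fri morning→Ekwueme, Fri afternoon→Delgado+Vasquez, Fri evening→Novak, Sat morning→Novak, Sat afternoon→Fong, Sat evening→Fong+Delgado, Sun morning→Ekwueme+Vasquez, Sun afternoon→Novak+Delgado.
Total: 26 + 27 + 28 + 23 + 27 + 28 + 21 + 21 + 26 + 26 + 27 + 23 + 28 + 21 + 27 = €379.

€379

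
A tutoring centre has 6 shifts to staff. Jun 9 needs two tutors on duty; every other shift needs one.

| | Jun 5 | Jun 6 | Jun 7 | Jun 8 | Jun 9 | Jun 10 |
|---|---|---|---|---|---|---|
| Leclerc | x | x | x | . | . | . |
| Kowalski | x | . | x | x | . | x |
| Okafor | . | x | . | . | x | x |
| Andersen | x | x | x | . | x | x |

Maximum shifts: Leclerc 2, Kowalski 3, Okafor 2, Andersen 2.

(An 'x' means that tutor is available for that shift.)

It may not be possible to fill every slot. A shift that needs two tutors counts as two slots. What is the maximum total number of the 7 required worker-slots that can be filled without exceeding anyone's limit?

7

Total capacity across all tutors is 2+3+2+2 = 9, and 7 slots are needed, so at most 7 can be filled.
An assignment achieving 7: Jun 5→Leclerc, Jun 6→Leclerc, Jun 7→Kowalski, Jun 8→Kowalski, Jun 9→Okafor+Andersen, Jun 10→Kowalski.
Loads: Leclerc 2/2, Kowalski 3/3, Okafor 1/2, Andersen 1/2.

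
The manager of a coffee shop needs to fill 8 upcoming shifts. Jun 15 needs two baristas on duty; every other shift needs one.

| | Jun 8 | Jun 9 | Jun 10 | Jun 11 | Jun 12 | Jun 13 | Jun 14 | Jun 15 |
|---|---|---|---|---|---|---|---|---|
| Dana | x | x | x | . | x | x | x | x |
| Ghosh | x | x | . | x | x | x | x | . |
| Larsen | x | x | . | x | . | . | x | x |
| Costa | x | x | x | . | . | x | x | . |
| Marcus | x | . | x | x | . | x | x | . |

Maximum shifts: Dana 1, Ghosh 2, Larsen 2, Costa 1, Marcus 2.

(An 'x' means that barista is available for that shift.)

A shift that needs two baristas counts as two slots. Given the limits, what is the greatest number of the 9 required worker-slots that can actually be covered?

8

Total capacity across all baristas is 1+2+2+1+2 = 8, and 9 slots are needed, so at most 8 can be filled.
An assignment achieving 8: Jun 8→Larsen, Jun 9→Ghosh, Jun 10→Costa, Jun 11→Ghosh, Jun 12→Dana, Jun 13→Marcus, Jun 14→Marcus, Jun 15→Larsen.
Loads: Dana 1/1, Ghosh 2/2, Larsen 2/2, Costa 1/1, Marcus 2/2.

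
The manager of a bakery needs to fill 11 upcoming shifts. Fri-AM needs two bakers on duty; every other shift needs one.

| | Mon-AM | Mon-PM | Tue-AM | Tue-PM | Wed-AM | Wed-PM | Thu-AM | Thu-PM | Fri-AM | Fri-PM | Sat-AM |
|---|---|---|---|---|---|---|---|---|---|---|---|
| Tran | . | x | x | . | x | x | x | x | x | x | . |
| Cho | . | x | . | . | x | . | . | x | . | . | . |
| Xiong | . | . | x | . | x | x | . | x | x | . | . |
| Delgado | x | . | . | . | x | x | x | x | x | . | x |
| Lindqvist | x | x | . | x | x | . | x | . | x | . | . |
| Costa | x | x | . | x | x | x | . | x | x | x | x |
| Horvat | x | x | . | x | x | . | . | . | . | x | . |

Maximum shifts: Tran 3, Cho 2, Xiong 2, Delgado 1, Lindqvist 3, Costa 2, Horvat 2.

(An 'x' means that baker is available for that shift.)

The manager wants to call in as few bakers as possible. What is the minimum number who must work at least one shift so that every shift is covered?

12 slots to fill and no one can take more than 3, so at least ⌈12/3⌉ = 4 bakers are needed.
Any 4 bakers together have capacity at most 3+3+2+2 = 10 < 12 slots, so 4 can never suffice.
Tran, Cho, Xiong, Lindqvist, and Costa alone can cover everything: Mon-AM→Lindqvist, Mon-PM→Cho, Tue-AM→Tran, Tue-PM→Lindqvist, Wed-AM→Xiong, Wed-PM→Xiong, Thu-AM→Tran, Thu-PM→Cho, Fri-AM→Lindqvist+Costa, Fri-PM→Tran, Sat-AM→Costa.

5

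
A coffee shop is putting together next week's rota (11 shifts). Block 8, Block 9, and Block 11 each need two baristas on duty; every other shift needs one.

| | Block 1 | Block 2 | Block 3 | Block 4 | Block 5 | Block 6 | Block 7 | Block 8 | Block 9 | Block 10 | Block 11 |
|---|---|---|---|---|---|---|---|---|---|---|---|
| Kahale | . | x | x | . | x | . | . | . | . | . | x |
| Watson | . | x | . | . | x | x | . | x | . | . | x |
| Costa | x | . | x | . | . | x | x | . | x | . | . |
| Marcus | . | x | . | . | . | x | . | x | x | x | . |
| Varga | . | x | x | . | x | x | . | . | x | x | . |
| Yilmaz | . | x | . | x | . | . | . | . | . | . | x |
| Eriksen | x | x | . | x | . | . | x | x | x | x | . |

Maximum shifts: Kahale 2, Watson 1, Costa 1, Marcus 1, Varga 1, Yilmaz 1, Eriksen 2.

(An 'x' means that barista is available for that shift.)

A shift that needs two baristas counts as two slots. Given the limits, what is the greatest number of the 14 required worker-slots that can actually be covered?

9

Total capacity across all baristas is 2+1+1+1+1+1+2 = 9, and 14 slots are needed, so at most 9 can be filled.
An assignment achieving 9: Block 1→Costa, Block 3→Kahale, Block 4→Yilmaz, Block 5→Kahale, Block 7→Eriksen, Block 8→Watson+Marcus, Block 9→Eriksen, Block 10→Varga.
Loads: Kahale 2/2, Watson 1/1, Costa 1/1, Marcus 1/1, Varga 1/1, Yilmaz 1/1, Eriksen 2/2.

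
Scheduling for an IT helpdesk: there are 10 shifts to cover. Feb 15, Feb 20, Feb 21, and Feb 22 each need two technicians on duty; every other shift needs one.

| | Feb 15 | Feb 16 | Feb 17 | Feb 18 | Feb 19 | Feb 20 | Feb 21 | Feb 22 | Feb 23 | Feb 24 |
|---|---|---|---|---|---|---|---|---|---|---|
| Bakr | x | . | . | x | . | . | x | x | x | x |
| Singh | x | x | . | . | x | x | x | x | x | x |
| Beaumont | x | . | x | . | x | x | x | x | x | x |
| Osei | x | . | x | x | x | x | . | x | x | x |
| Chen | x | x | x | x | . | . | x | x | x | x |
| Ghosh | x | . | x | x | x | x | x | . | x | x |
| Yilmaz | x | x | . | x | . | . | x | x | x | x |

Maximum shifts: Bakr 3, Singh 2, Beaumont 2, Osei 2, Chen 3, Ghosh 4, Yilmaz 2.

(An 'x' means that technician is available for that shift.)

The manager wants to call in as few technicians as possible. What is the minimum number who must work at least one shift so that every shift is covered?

5

14 slots to fill and no one can take more than 4, so at least ⌈14/4⌉ = 4 technicians are needed.
Any 4 technicians together have capacity at most 4+3+3+2 = 12 < 14 slots, so 4 can never suffice.
Bakr, Singh, Beaumont, Chen, and Ghosh alone can cover everything: Feb 15→Chen+Ghosh, Feb 16→Singh, Feb 17→Beaumont, Feb 18→Bakr, Feb 19→Singh, Feb 20→Beaumont+Ghosh, Feb 21→Chen+Ghosh, Feb 22→Bakr+Chen, Feb 23→Bakr, Feb 24→Ghosh.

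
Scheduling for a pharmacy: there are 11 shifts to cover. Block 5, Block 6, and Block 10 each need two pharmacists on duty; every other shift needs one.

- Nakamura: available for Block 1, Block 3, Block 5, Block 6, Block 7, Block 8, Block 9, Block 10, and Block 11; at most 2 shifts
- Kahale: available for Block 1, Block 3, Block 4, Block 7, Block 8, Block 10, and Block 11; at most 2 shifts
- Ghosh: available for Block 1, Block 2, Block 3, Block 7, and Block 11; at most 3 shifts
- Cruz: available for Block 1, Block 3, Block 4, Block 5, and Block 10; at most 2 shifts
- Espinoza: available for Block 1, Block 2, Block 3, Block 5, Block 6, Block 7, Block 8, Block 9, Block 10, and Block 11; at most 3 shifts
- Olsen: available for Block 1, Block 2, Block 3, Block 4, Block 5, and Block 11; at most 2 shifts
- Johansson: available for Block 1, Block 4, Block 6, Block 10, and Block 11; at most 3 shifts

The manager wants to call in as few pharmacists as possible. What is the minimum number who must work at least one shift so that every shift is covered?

14 slots to fill and no one can take more than 3, so at least ⌈14/3⌉ = 5 pharmacists are needed.
Any 5 pharmacists together have capacity at most 3+3+3+2+2 = 13 < 14 slots, so 5 can never suffice.
Nakamura, Kahale, Ghosh, Cruz, Espinoza, and Olsen alone can cover everything: Block 1→Cruz, Block 2→Ghosh, Block 3→Olsen, Block 4→Kahale, Block 5→Espinoza+Olsen, Block 6→Nakamura+Espinoza, Block 7→Ghosh, Block 8→Kahale, Block 9→Nakamura, Block 10→Cruz+Espinoza, Block 11→Ghosh.

6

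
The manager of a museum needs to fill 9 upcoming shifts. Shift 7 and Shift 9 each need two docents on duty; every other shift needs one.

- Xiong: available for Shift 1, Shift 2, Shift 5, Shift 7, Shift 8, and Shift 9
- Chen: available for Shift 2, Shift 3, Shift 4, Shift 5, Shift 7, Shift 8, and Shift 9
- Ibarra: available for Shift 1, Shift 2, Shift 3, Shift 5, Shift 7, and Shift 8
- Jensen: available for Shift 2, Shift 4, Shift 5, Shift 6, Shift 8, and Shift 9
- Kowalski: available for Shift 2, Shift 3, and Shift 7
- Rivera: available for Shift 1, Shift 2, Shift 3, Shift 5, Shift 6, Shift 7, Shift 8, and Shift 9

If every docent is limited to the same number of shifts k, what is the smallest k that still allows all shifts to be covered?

With 6 docents and 11 worker-slots to fill, someone must work at least ⌈11/6⌉ = 2 shifts, so k ≥ 2.
k = 2 works: Shift 1→Xiong, Shift 2→Ibarra, Shift 3→Chen, Shift 4→Chen, Shift 5→Xiong, Shift 6→Jensen, Shift 7→Kowalski+Rivera, Shift 8→Ibarra, Shift 9→Jensen+Rivera.
Loads: Xiong 2, Chen 2, Ibarra 2, Jensen 2, Kowalski 1, Rivera 2 — all ≤ 2.

2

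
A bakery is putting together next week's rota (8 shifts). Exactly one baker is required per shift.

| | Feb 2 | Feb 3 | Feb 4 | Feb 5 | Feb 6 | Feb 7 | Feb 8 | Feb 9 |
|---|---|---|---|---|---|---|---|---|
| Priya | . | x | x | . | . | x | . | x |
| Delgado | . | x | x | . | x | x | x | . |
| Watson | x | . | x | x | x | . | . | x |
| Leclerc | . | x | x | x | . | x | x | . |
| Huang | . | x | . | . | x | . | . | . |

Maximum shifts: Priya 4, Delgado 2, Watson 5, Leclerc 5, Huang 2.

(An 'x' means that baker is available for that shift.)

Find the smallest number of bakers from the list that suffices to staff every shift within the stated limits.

8 slots to fill and no one can take more than 5, so at least ⌈8/5⌉ = 2 bakers are needed.
Watson and Leclerc alone can cover everything: Feb 2→Watson, Feb 3→Leclerc, Feb 4→Watson, Feb 5→Watson, Feb 6→Watson, Feb 7→Leclerc, Feb 8→Leclerc, Feb 9→Watson.

2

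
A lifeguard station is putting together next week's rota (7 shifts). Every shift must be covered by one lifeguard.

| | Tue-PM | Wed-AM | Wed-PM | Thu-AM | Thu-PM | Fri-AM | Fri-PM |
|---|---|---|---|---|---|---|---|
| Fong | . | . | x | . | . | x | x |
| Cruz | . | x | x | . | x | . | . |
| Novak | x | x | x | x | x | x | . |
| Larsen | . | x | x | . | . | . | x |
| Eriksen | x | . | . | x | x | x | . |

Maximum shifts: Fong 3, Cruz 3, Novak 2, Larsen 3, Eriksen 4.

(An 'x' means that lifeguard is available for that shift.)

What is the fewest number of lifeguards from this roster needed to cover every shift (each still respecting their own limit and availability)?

2

7 slots to fill and no one can take more than 4, so at least ⌈7/4⌉ = 2 lifeguards are needed.
Larsen and Eriksen alone can cover everything: Tue-PM→Eriksen, Wed-AM→Larsen, Wed-PM→Larsen, Thu-AM→Eriksen, Thu-PM→Eriksen, Fri-AM→Eriksen, Fri-PM→Larsen.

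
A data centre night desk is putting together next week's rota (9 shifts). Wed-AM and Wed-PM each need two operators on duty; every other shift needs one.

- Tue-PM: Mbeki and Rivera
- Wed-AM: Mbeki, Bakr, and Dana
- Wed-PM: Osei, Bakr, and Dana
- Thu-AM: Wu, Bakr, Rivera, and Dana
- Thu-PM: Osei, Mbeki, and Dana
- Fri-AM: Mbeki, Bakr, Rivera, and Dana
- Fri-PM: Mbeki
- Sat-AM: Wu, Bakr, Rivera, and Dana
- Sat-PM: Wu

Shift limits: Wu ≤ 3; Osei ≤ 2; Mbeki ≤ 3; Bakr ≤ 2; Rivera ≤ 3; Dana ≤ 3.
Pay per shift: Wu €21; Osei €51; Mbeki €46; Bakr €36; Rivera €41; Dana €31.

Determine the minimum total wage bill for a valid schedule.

Fri-PM can only be covered by Mbeki, so that assignment is forced.
Sat-PM can only be covered by Wu, so that assignment is forced.
Picking the cheapest available operator for each shift independently would cost €346, but that ignores the shift limits.
An optimal schedule: Tue-PM→Rivera, Wed-AM→Dana+Bakr, Wed-PM→Dana+Bakr, Thu-AM→Wu, Thu-PM→Dana, Fri-AM→Rivera, Fri-PM→Mbeki, Sat-AM→Wu, Sat-PM→Wu.
Total: 41 + 31 + 36 + 31 + 36 + 21 + 31 + 41 + 46 + 21 + 21 = €356.

€356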